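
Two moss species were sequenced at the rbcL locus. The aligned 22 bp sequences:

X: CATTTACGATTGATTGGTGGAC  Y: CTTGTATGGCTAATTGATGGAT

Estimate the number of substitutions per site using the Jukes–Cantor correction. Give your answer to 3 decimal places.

0.497

The sequences differ at 8 of 22 sites (2, 4, 7, 9, 10, 12, 17, 22), so p = 8/22 ≈ 0.363636.
d = −(3/4) ln(1 − 4p/3) = −0.75 ln(1 − 0.484848) = −0.75 ln(0.515152)
  = −0.75 × (-0.663293) = 0.497470 substitutions/site.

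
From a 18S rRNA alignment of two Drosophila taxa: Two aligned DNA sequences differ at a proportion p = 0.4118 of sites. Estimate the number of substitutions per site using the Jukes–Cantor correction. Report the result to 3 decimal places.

0.597

d = −(3/4) ln(1 − 4p/3) = −0.75 ln(1 − 0.549067) = −0.75 ln(0.450933)
  = −0.75 × (-0.796437) = 0.597328 substitutions/site.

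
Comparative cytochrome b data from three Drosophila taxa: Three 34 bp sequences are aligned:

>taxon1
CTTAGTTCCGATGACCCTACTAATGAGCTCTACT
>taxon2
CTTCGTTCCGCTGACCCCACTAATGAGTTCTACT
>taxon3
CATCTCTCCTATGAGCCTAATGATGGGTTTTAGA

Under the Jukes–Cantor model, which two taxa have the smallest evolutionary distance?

taxon1 and taxon2

taxon1–taxon2: 4/34 differ, p = 0.118, d = 0.128.
taxon1–taxon3: 13/34 differ, p = 0.382, d = 0.535.
taxon2–taxon3: 13/34 differ, p = 0.382, d = 0.535.
The smallest distance is between taxon1 and taxon2.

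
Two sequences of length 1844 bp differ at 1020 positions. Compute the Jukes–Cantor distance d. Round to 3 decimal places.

p = 1020/1844 ≈ 0.553145.
d = −(3/4) ln(1 − 4p/3) = −0.75 ln(1 − 0.737527) = −0.75 ln(0.262473)
  = −0.75 × (-1.337607) = 1.003205 substitutions/site.

1.003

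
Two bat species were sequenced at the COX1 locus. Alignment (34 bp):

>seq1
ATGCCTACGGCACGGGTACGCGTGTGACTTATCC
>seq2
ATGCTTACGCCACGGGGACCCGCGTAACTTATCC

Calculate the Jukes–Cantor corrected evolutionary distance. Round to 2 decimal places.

The sequences differ at 6 of 34 sites (5, 10, 17, 20, 23, 26), so p = 6/34 ≈ 0.176471.
d = −(3/4) ln(1 − 4p/3) = −0.75 ln(1 − 0.235295) = −0.75 ln(0.764705)
  = −0.75 × (-0.268265) = 0.201199 substitutions/site.

0.20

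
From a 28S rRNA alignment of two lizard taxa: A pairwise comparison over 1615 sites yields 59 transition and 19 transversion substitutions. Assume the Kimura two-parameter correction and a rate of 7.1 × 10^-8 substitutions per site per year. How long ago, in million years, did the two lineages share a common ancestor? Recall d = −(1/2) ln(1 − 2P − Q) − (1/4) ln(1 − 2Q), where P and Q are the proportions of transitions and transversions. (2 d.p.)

P = 59/1615 ≈ 0.036533 and Q = 19/1615 ≈ 0.011765.
Under the Kimura two-parameter model, d = −½ ln(1 − 2P − Q) − ¼ ln(1 − 2Q).
1 − 2P − Q = 0.915169, giving −½ ln(0.915169) = 0.044323.
1 − 2Q = 0.97647, giving −¼ ln(0.97647) = 0.005953.
d = 0.044323 + 0.005953 = 0.050276.
Under a molecular clock d = 2μt, so t = d/(2μ) = 0.050276 / (2 × 7.1 × 10^-8) = 0.35 million years.

0.35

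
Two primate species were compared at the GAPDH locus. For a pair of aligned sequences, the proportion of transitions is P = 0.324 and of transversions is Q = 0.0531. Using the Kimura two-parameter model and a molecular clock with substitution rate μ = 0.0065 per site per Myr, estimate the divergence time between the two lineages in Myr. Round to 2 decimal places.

Under the Kimura two-parameter model, d = −½ ln(1 − 2P − Q) − ¼ ln(1 − 2Q).
1 − 2P − Q = 0.2989, giving −½ ln(0.2989) = 0.603823.
1 − 2Q = 0.8938, giving −¼ ln(0.8938) = 0.028068.
d = 0.603823 + 0.028068 = 0.631891.
Under a molecular clock d = 2μt, so t = d/(2μ) = 0.631891 / (2 × 0.0065) = 48.61 Myr.

48.61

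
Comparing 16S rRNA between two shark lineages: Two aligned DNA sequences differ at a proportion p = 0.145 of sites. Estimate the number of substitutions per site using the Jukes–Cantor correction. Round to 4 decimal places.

0.1611

d = −(3/4) ln(1 − 4p/3) = −0.75 ln(1 − 0.193333) = −0.75 ln(0.806667)
  = −0.75 × (-0.214844) = 0.161133 substitutions/site.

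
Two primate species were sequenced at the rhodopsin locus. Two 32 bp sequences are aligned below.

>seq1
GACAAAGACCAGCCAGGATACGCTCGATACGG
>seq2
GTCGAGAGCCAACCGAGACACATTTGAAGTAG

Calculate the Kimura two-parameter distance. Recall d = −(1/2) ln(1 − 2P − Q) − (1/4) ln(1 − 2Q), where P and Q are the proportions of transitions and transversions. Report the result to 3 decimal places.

Of 32 sites, 14 differences are transitions and 2 are transversions, so P = 14/32 = 0.4375 and Q = 2/32 = 0.0625.
Under the Kimura two-parameter model, d = −½ ln(1 − 2P − Q) − ¼ ln(1 − 2Q).
1 − 2P − Q = 0.0625, giving −½ ln(0.0625) = 1.386294.
1 − 2Q = 0.875, giving −¼ ln(0.875) = 0.033383.
d = 1.386294 + 0.033383 = 1.419677.

1.420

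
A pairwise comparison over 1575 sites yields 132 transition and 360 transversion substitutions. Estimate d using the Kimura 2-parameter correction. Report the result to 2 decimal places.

P = 132/1575 ≈ 0.08381 and Q = 360/1575 ≈ 0.228571.
Under the Kimura two-parameter model, d = −½ ln(1 − 2P − Q) − ¼ ln(1 − 2Q).
1 − 2P − Q = 0.603809, giving −½ ln(0.603809) = 0.252249.
1 − 2Q = 0.542858, giving −¼ ln(0.542858) = 0.152727.
d = 0.252249 + 0.152727 = 0.404976.

0.40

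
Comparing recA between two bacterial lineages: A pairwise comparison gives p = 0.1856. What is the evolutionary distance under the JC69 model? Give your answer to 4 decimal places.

0.2132

d = −(3/4) ln(1 − 4p/3) = −0.75 ln(1 − 0.247467) = −0.75 ln(0.752533)
  = −0.75 × (-0.284310) = 0.213233 substitutions/site.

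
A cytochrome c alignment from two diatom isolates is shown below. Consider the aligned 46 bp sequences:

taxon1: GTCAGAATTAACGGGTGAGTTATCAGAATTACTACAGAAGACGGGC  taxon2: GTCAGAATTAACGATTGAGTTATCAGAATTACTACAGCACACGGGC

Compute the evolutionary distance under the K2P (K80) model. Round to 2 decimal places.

Of 46 sites, 1 differences are transitions and 3 are transversions, so P = 1/46 ≈ 0.021739 and Q = 3/46 ≈ 0.065217.
Under the Kimura two-parameter model, d = −½ ln(1 − 2P − Q) − ¼ ln(1 − 2Q).
1 − 2P − Q = 0.891305, giving −½ ln(0.891305) = 0.057534.
1 − 2Q = 0.869566, giving −¼ ln(0.869566) = 0.034940.
d = 0.057534 + 0.034940 = 0.092474.

0.09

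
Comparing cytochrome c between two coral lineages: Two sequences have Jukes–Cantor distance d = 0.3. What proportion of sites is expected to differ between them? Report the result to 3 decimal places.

p = (3/4)(1 − e^(−4d/3)) = 0.75 × (1 − e^(-0.4)) = 0.75 × (1 − 0.670320) = 0.247260.

0.247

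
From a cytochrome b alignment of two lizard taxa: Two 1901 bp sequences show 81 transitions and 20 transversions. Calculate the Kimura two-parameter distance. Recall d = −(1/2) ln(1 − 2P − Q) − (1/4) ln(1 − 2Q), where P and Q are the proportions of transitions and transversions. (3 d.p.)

P = 81/1901 ≈ 0.042609 and Q = 20/1901 ≈ 0.010521.
Under the Kimura two-parameter model, d = −½ ln(1 − 2P − Q) − ¼ ln(1 − 2Q).
1 − 2P − Q = 0.904261, giving −½ ln(0.904261) = 0.050319.
1 − 2Q = 0.978958, giving −¼ ln(0.978958) = 0.005317.
d = 0.050319 + 0.005317 = 0.055636.

0.056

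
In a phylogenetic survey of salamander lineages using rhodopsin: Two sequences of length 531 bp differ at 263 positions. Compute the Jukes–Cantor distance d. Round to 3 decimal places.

p = 263/531 ≈ 0.495292.
d = −(3/4) ln(1 − 4p/3) = −0.75 ln(1 − 0.660389) = −0.75 ln(0.339611)
  = −0.75 × (-1.079954) = 0.809966 substitutions/site.

0.810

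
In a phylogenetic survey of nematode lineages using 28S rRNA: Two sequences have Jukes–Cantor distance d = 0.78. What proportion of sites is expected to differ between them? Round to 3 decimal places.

0.485

p = (3/4)(1 − e^(−4d/3)) = 0.75 × (1 − e^(-1.04)) = 0.75 × (1 − 0.353455) = 0.484909.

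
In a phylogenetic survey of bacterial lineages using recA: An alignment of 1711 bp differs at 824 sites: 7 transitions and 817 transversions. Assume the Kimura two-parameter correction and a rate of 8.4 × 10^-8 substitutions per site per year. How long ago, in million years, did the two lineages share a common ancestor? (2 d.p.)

P = 7/1711 ≈ 0.004091 and Q = 817/1711 ≈ 0.477499.
Under the Kimura two-parameter model, d = −½ ln(1 − 2P − Q) − ¼ ln(1 − 2Q).
1 − 2P − Q = 0.514319, giving −½ ln(0.514319) = 0.332456.
1 − 2Q = 0.045002, giving −¼ ln(0.045002) = 0.775262.
d = 0.332456 + 0.775262 = 1.107718.
Under a molecular clock d = 2μt, so t = d/(2μ) = 1.107718 / (2 × 8.4 × 10^-8) = 6.59 million years.

6.59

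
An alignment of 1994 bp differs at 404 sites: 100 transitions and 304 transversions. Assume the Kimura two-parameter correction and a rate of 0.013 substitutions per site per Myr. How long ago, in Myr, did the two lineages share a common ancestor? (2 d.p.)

P = 100/1994 ≈ 0.05015 and Q = 304/1994 ≈ 0.152457.
Under the Kimura two-parameter model, d = −½ ln(1 − 2P − Q) − ¼ ln(1 − 2Q).
1 − 2P − Q = 0.747243, giving −½ ln(0.747243) = 0.145682.
1 − 2Q = 0.695086, giving −¼ ln(0.695086) = 0.090930.
d = 0.145682 + 0.090930 = 0.236612.
Under a molecular clock d = 2μt, so t = d/(2μ) = 0.236612 / (2 × 0.013) = 9.10 Myr.

9.10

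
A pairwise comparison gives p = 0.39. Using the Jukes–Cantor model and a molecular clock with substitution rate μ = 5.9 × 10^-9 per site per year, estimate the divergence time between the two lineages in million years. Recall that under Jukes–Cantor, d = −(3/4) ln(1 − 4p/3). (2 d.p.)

d = −(3/4) ln(1 − 4p/3) = −0.75 ln(1 − 0.52) = −0.75 ln(0.48)
  = −0.75 × (-0.733969) = 0.550477 substitutions/site.
Under a molecular clock d = 2μt, so t = d/(2μ) = 0.550477 / (2 × 5.9 × 10^-9) = 46.65 million years.

46.65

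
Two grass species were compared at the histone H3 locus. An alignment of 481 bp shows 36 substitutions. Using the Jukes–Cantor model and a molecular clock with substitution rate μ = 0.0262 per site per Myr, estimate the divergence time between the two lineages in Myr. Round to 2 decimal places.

p = 36/481 ≈ 0.074844.
d = −(3/4) ln(1 − 4p/3) = −0.75 ln(1 − 0.099792) = −0.75 ln(0.900208)
  = −0.75 × (-0.105129) = 0.078847 substitutions/site.
Under a molecular clock d = 2μt, so t = d/(2μ) = 0.078847 / (2 × 0.0262) = 1.50 Myr.

1.50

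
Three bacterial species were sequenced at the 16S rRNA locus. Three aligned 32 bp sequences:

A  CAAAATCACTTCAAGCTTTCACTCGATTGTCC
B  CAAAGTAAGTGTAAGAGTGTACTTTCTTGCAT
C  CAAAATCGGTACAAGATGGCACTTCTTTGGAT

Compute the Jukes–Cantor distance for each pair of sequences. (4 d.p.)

d(A,B) = 0.7356, d(A,C) = 0.5199, d(B,C) = 0.4598

A–B: 15/32 sites differ → p = 0.46875, d = −0.75 ln(1 − 0.625) = 0.735622 ≈ 0.7356.
A–C: 12/32 sites differ → p = 0.375, d = −0.75 ln(1 − 0.5) = 0.519860 ≈ 0.5199.
B–C: 11/32 sites differ → p = 0.34375, d = −0.75 ln(1 − 0.458333) = 0.459828 ≈ 0.4598.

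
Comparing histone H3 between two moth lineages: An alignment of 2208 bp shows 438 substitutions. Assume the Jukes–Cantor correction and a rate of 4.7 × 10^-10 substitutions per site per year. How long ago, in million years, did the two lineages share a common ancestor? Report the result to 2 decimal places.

245.10

p = 438/2208 ≈ 0.19837.
d = −(3/4) ln(1 − 4p/3) = −0.75 ln(1 − 0.264493) = −0.75 ln(0.735507)
  = −0.75 × (-0.307195) = 0.230396 substitutions/site.
Under a molecular clock d = 2μt, so t = d/(2μ) = 0.230396 / (2 × 4.7 × 10^-10) = 245.10 million years.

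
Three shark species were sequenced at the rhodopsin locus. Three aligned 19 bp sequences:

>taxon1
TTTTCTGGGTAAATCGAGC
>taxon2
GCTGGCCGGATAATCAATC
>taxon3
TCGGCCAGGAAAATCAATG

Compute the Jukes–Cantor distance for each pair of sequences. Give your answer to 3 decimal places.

d(taxon1,taxon2) = 0.907, d(taxon1,taxon3) = 0.749, d(taxon2,taxon3) = 0.410

taxon1–taxon2: 10/19 sites differ → p ≈ 0.526316, d = −0.75 ln(1 − 0.701755) = 0.907380 ≈ 0.907.
taxon1–taxon3: 9/19 sites differ → p ≈ 0.473684, d = −0.75 ln(1 − 0.631579) = 0.748897 ≈ 0.749.
taxon2–taxon3: 6/19 sites differ → p ≈ 0.315789, d = −0.75 ln(1 − 0.421052) = 0.409907 ≈ 0.410.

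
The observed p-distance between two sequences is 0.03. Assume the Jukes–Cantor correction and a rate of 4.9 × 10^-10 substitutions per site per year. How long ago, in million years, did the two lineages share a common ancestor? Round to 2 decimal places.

d = −(3/4) ln(1 − 4p/3) = −0.75 ln(1 − 0.04) = −0.75 ln(0.96)
  = −0.75 × (-0.040822) = 0.030617 substitutions/site.
Under a molecular clock d = 2μt, so t = d/(2μ) = 0.030617 / (2 × 4.9 × 10^-10) = 31.24 million years.

31.24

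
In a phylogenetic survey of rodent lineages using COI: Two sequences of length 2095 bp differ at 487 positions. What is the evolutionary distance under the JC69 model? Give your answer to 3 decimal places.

p = 487/2095 ≈ 0.232458.
d = −(3/4) ln(1 − 4p/3) = −0.75 ln(1 − 0.309944) = −0.75 ln(0.690056)
  = −0.75 × (-0.370983) = 0.278237 substitutions/site.

0.278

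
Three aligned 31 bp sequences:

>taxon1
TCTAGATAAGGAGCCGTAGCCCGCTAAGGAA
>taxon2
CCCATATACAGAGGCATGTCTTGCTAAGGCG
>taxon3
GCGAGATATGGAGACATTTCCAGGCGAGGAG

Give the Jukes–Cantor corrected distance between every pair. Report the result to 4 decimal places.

d(taxon1,taxon2) = 0.6143, d(taxon1,taxon3) = 0.5445, d(taxon2,taxon3) = 0.6143

taxon1–taxon2: 13/31 sites differ → p ≈ 0.419355, d = −0.75 ln(1 − 0.55914) = 0.614271 ≈ 0.6143.
taxon1–taxon3: 12/31 sites differ → p ≈ 0.387097, d = −0.75 ln(1 − 0.516129) = 0.544453 ≈ 0.5445.
taxon2–taxon3: 13/31 sites differ → p ≈ 0.419355, d = −0.75 ln(1 − 0.55914) = 0.614271 ≈ 0.6143.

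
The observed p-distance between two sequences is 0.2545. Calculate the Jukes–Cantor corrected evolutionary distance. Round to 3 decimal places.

d = −(3/4) ln(1 − 4p/3) = −0.75 ln(1 − 0.339333) = −0.75 ln(0.660667)
  = −0.75 × (-0.414505) = 0.310879 substitutions/site.

0.311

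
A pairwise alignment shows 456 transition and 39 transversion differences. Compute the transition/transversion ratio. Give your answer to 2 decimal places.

11.69

R = 456/39 = 11.692307… ≈ 11.69 (to 2 d.p.).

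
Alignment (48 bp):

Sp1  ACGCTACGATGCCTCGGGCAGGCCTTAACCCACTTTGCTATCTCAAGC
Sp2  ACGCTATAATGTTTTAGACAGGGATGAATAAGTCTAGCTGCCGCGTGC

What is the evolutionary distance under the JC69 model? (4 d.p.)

The sequences differ at 22 of 48 sites, so p = 22/48 ≈ 0.458333.
d = −(3/4) ln(1 − 4p/3) = −0.75 ln(1 − 0.611111) = −0.75 ln(0.388889)
  = −0.75 × (-0.944461) = 0.708346 substitutions/site.

0.7083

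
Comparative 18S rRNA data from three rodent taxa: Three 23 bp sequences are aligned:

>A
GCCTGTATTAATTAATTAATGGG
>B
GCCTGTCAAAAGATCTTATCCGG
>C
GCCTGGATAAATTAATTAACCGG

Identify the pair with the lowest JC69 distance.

A–B: 10/23 differ, p = 0.435, d = 0.650.
A–C: 4/23 differ, p = 0.174, d = 0.198.
B–C: 8/23 differ, p = 0.348, d = 0.467.
The smallest distance is between A and C.

A and C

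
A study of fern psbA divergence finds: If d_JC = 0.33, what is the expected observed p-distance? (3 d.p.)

0.267

p = (3/4)(1 − e^(−4d/3)) = 0.75 × (1 − e^(-0.44)) = 0.75 × (1 − 0.644036) = 0.266973.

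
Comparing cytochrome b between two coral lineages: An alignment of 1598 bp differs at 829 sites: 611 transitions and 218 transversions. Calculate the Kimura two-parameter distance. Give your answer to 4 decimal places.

1.2366

P = 611/1598 ≈ 0.382353 and Q = 218/1598 ≈ 0.136421.
Under the Kimura two-parameter model, d = −½ ln(1 − 2P − Q) − ¼ ln(1 − 2Q).
1 − 2P − Q = 0.098873, giving −½ ln(0.098873) = 1.156960.
1 − 2Q = 0.727158, giving −¼ ln(0.727158) = 0.079653.
d = 1.156960 + 0.079653 = 1.236613.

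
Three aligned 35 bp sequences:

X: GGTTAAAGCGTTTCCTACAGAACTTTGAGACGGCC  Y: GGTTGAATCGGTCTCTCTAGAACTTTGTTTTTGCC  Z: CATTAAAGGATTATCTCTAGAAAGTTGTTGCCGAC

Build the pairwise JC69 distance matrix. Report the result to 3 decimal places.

d(X,Y) = 0.458, d(X,Z) = 0.635, d(Y,Z) = 0.572

X–Y: 12/35 sites differ → p ≈ 0.342857, d = −0.75 ln(1 − 0.457143) = 0.458182 ≈ 0.458.
X–Z: 15/35 sites differ → p ≈ 0.428571, d = −0.75 ln(1 − 0.571428) = 0.635472 ≈ 0.635.
Y–Z: 14/35 sites differ → p = 0.4, d = −0.75 ln(1 − 0.533333) = 0.571605 ≈ 0.572.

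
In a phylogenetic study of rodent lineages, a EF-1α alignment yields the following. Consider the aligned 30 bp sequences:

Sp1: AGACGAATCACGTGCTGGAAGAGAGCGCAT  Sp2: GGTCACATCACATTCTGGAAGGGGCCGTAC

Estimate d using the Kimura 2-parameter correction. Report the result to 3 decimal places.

Of 30 sites, 7 differences are transitions and 4 are transversions, so P = 7/30 ≈ 0.233333 and Q = 4/30 ≈ 0.133333.
Under the Kimura two-parameter model, d = −½ ln(1 − 2P − Q) − ¼ ln(1 − 2Q).
1 − 2P − Q = 0.400001, giving −½ ln(0.400001) = 0.458144.
1 − 2Q = 0.733334, giving −¼ ln(0.733334) = 0.077539.
d = 0.458144 + 0.077539 = 0.535683.

0.536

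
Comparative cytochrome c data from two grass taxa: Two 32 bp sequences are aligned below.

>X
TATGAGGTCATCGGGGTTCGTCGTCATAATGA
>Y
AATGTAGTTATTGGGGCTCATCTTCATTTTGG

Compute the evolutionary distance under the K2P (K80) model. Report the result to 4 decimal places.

Of 32 sites, 6 differences are transitions and 5 are transversions, so P = 6/32 = 0.1875 and Q = 5/32 = 0.15625.
Under the Kimura two-parameter model, d = −½ ln(1 − 2P − Q) − ¼ ln(1 − 2Q).
1 − 2P − Q = 0.46875, giving −½ ln(0.46875) = 0.378843.
1 − 2Q = 0.6875, giving −¼ ln(0.6875) = 0.093673.
d = 0.378843 + 0.093673 = 0.472516.

0.4725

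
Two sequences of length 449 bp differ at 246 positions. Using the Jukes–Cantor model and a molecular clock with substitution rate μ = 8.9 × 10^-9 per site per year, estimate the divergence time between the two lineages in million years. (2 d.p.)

p = 246/449 ≈ 0.547884.
d = −(3/4) ln(1 − 4p/3) = −0.75 ln(1 − 0.730512) = −0.75 ln(0.269488)
  = −0.75 × (-1.311231) = 0.983423 substitutions/site.
Under a molecular clock d = 2μt, so t = d/(2μ) = 0.983423 / (2 × 8.9 × 10^-9) = 55.25 million years.

55.25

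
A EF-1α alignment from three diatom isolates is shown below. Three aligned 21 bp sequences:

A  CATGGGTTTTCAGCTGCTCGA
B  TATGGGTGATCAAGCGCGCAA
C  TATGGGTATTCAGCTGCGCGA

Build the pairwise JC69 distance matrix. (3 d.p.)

A–B: 8/21 sites differ → p ≈ 0.380952, d = −0.75 ln(1 − 0.507936) = 0.531860 ≈ 0.532.
A–C: 3/21 sites differ → p ≈ 0.142857, d = −0.75 ln(1 − 0.190476) = 0.158482 ≈ 0.158.
B–C: 6/21 sites differ → p ≈ 0.285714, d = −0.75 ln(1 − 0.380952) = 0.359679 ≈ 0.360.

d(A,B) = 0.532, d(A,C) = 0.158, d(B,C) = 0.360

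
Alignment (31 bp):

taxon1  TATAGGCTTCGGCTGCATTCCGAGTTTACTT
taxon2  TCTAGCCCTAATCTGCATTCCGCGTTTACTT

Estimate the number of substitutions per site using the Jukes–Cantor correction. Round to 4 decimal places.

The sequences differ at 7 of 31 sites (2, 6, 8, 10, 11, 12, 23), so p = 7/31 ≈ 0.225806.
d = −(3/4) ln(1 − 4p/3) = −0.75 ln(1 − 0.301075) = −0.75 ln(0.698925)
  = −0.75 × (-0.358212) = 0.268659 substitutions/site.

0.2687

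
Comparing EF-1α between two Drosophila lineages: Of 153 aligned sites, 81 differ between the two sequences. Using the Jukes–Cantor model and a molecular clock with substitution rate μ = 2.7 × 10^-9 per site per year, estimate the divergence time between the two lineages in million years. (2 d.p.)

169.97

p = 81/153 ≈ 0.529412.
d = −(3/4) ln(1 − 4p/3) = −0.75 ln(1 − 0.705883) = −0.75 ln(0.294117)
  = −0.75 × (-1.223778) = 0.917834 substitutions/site.
Under a molecular clock d = 2μt, so t = d/(2μ) = 0.917834 / (2 × 2.7 × 10^-9) = 169.97 million years.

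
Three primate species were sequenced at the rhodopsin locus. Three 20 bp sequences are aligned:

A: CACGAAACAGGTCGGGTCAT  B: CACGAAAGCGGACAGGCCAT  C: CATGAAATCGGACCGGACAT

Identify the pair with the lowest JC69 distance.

A–B: 5/20 differ, p = 0.250, d = 0.304.
A–C: 6/20 differ, p = 0.300, d = 0.383.
B–C: 4/20 differ, p = 0.200, d = 0.233.
The smallest distance is between B and C.

B and C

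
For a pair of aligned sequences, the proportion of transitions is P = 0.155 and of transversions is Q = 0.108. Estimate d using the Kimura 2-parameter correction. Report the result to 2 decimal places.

Under the Kimura two-parameter model, d = −½ ln(1 − 2P − Q) − ¼ ln(1 − 2Q).
1 − 2P − Q = 0.582, giving −½ ln(0.582) = 0.270642.
1 − 2Q = 0.784, giving −¼ ln(0.784) = 0.060837.
d = 0.270642 + 0.060837 = 0.331479.

0.33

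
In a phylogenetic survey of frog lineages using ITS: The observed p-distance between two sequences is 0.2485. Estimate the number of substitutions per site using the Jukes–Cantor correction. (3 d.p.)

d = −(3/4) ln(1 − 4p/3) = −0.75 ln(1 − 0.331333) = −0.75 ln(0.668667)
  = −0.75 × (-0.402469) = 0.301852 substitutions/site.

0.302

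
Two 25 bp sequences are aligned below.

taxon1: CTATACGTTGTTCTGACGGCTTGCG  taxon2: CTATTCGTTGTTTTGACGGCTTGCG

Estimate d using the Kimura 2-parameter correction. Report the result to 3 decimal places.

Of 25 sites, 1 differences are transitions and 1 are transversions, so P = 1/25 = 0.04 and Q = 1/25 = 0.04.
Under the Kimura two-parameter model, d = −½ ln(1 − 2P − Q) − ¼ ln(1 − 2Q).
1 − 2P − Q = 0.88, giving −½ ln(0.88) = 0.063917.
1 − 2Q = 0.92, giving −¼ ln(0.92) = 0.020845.
d = 0.063917 + 0.020845 = 0.084762.

0.085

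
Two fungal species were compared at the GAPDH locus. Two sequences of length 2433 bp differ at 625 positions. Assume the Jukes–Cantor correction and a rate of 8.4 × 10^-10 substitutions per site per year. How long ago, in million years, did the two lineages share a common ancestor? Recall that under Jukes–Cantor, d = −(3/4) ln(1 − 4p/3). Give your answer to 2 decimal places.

p = 625/2433 ≈ 0.256885.
d = −(3/4) ln(1 − 4p/3) = −0.75 ln(1 − 0.342513) = −0.75 ln(0.657487)
  = −0.75 × (-0.419330) = 0.314498 substitutions/site.
Under a molecular clock d = 2μt, so t = d/(2μ) = 0.314498 / (2 × 8.4 × 10^-10) = 187.20 million years.

187.20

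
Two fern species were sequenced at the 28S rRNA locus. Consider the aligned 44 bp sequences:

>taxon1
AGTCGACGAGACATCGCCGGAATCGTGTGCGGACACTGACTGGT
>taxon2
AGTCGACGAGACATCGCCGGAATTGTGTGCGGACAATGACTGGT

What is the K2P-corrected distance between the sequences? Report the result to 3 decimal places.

Of 44 sites, 1 differences are transitions and 1 are transversions, so P = 1/44 ≈ 0.022727 and Q = 1/44 ≈ 0.022727.
Under the Kimura two-parameter model, d = −½ ln(1 − 2P − Q) − ¼ ln(1 − 2Q).
1 − 2P − Q = 0.931819, giving −½ ln(0.931819) = 0.035308.
1 − 2Q = 0.954546, giving −¼ ln(0.954546) = 0.011630.
d = 0.035308 + 0.011630 = 0.046938.

0.047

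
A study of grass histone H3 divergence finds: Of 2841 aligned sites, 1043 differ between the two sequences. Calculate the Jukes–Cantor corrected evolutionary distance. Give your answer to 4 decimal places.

0.5043

p = 1043/2841 ≈ 0.367124.
d = −(3/4) ln(1 − 4p/3) = −0.75 ln(1 − 0.489499) = −0.75 ln(0.510501)
  = −0.75 × (-0.672363) = 0.504272 substitutions/site.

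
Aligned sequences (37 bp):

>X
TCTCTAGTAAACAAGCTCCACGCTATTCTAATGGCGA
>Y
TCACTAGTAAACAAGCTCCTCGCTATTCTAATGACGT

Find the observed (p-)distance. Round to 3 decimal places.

0.108

The sequences differ at 4 of 37 positions (sites 3, 20, 34, 37).
p = 4/37 = 0.108108… ≈ 0.108 (to 3 d.p.).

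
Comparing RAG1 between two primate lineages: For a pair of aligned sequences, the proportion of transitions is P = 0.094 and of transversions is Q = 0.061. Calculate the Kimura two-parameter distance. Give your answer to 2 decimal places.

Under the Kimura two-parameter model, d = −½ ln(1 − 2P − Q) − ¼ ln(1 − 2Q).
1 − 2P − Q = 0.751, giving −½ ln(0.751) = 0.143175.
1 − 2Q = 0.878, giving −¼ ln(0.878) = 0.032527.
d = 0.143175 + 0.032527 = 0.175702.

0.18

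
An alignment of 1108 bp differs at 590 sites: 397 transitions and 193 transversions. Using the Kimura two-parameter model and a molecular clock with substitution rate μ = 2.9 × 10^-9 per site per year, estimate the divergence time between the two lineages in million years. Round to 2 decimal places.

209.37

P = 397/1108 ≈ 0.358303 and Q = 193/1108 ≈ 0.174188.
Under the Kimura two-parameter model, d = −½ ln(1 − 2P − Q) − ¼ ln(1 − 2Q).
1 − 2P − Q = 0.109206, giving −½ ln(0.109206) = 1.107260.
1 − 2Q = 0.651624, giving −¼ ln(0.651624) = 0.107072.
d = 1.107260 + 0.107072 = 1.214332.
Under a molecular clock d = 2μt, so t = d/(2μ) = 1.214332 / (2 × 2.9 × 10^-9) = 209.37 million years.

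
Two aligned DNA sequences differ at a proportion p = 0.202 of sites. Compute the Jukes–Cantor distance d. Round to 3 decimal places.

0.235

d = −(3/4) ln(1 − 4p/3) = −0.75 ln(1 − 0.269333) = −0.75 ln(0.730667)
  = −0.75 × (-0.313797) = 0.235348 substitutions/site.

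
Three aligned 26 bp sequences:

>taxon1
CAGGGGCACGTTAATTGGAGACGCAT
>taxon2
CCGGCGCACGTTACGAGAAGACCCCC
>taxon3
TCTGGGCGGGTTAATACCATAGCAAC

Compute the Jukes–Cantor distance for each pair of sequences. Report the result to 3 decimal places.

d(taxon1,taxon2) = 0.464, d(taxon1,taxon3) = 0.824, d(taxon2,taxon3) = 0.824

taxon1–taxon2: 9/26 sites differ → p ≈ 0.346154, d = −0.75 ln(1 − 0.461539) = 0.464280 ≈ 0.464.
taxon1–taxon3: 13/26 sites differ → p = 0.5, d = −0.75 ln(1 − 0.666667) = 0.823960 ≈ 0.824.
taxon2–taxon3: 13/26 sites differ → p = 0.5, d = −0.75 ln(1 − 0.666667) = 0.823960 ≈ 0.824.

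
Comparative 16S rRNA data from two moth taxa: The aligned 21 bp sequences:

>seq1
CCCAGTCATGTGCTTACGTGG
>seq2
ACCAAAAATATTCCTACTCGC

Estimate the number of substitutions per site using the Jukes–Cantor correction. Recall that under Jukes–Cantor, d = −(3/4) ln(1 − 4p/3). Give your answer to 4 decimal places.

The sequences differ at 10 of 21 sites (1, 5, 6, 7, 10, 12, 14, 18, 19, 21), so p = 10/21 ≈ 0.47619.
d = −(3/4) ln(1 − 4p/3) = −0.75 ln(1 − 0.63492) = −0.75 ln(0.36508)
  = −0.75 × (-1.007639) = 0.755729 substitutions/site.

0.7557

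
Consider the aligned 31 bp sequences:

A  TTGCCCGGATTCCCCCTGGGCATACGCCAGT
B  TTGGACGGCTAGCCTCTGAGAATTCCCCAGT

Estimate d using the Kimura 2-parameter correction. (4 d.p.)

Of 31 sites, 2 differences are transitions and 8 are transversions, so P = 2/31 ≈ 0.064516 and Q = 8/31 ≈ 0.258065.
Under the Kimura two-parameter model, d = −½ ln(1 − 2P − Q) − ¼ ln(1 − 2Q).
1 − 2P − Q = 0.612903, giving −½ ln(0.612903) = 0.244774.
1 − 2Q = 0.48387, giving −¼ ln(0.48387) = 0.181485.
d = 0.244774 + 0.181485 = 0.426259.

0.4263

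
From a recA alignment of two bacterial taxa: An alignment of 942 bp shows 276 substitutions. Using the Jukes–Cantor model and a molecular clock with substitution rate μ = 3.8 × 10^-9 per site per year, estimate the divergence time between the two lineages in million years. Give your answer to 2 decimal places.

p = 276/942 ≈ 0.292994.
d = −(3/4) ln(1 − 4p/3) = −0.75 ln(1 − 0.390659) = −0.75 ln(0.609341)
  = −0.75 × (-0.495377) = 0.371533 substitutions/site.
Under a molecular clock d = 2μt, so t = d/(2μ) = 0.371533 / (2 × 3.8 × 10^-9) = 48.89 million years.

48.89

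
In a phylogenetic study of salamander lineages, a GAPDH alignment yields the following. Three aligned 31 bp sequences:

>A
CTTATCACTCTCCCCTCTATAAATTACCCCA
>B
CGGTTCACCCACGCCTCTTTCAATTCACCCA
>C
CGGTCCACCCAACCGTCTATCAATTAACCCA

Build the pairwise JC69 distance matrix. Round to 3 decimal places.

d(A,B) = 0.422, d(A,C) = 0.422, d(B,C) = 0.224

A–B: 10/31 sites differ → p ≈ 0.322581, d = −0.75 ln(1 − 0.430108) = 0.421731 ≈ 0.422.
A–C: 10/31 sites differ → p ≈ 0.322581, d = −0.75 ln(1 − 0.430108) = 0.421731 ≈ 0.422.
B–C: 6/31 sites differ → p ≈ 0.193548, d = −0.75 ln(1 − 0.258064) = 0.223869 ≈ 0.224.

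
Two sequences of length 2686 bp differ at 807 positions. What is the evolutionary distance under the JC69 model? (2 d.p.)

0.38

p = 807/2686 ≈ 0.300447.
d = −(3/4) ln(1 − 4p/3) = −0.75 ln(1 − 0.400596) = −0.75 ln(0.599404)
  = −0.75 × (-0.511819) = 0.383864 substitutions/site.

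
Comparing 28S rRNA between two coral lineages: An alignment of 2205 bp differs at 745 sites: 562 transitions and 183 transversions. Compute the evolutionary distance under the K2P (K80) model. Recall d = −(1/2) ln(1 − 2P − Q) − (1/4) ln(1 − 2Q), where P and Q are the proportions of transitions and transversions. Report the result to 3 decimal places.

0.495

P = 562/2205 ≈ 0.254875 and Q = 183/2205 ≈ 0.082993.
Under the Kimura two-parameter model, d = −½ ln(1 − 2P − Q) − ¼ ln(1 − 2Q).
1 − 2P − Q = 0.407257, giving −½ ln(0.407257) = 0.449155.
1 − 2Q = 0.834014, giving −¼ ln(0.834014) = 0.045376.
d = 0.449155 + 0.045376 = 0.494531.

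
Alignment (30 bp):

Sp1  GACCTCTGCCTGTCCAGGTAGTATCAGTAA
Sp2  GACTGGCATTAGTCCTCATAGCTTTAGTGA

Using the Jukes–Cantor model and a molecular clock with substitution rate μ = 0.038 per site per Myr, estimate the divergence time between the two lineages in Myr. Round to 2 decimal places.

10.84

The sequences differ at 15 of 30 sites, so p = 15/30 = 0.5.
d = −(3/4) ln(1 − 4p/3) = −0.75 ln(1 − 0.666667) = −0.75 ln(0.333333)
  = −0.75 × (-1.098613) = 0.823960 substitutions/site.
Under a molecular clock d = 2μt, so t = d/(2μ) = 0.823960 / (2 × 0.038) = 10.84 Myr.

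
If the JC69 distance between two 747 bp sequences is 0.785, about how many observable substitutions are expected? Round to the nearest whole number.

364

Invert JC69: p = (3/4)(1 − e^(−4d/3)) = 0.75 × (1 − e^(-1.046667)) = 0.75 × (1 − 0.351106) = 0.486671.
Expected differing sites = pL ≈ 0.486671 × 747 = 363.543237 ≈ 364.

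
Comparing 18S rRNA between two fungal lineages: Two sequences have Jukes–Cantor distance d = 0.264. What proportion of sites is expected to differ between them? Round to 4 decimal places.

p = (3/4)(1 − e^(−4d/3)) = 0.75 × (1 − e^(-0.352)) = 0.75 × (1 − 0.703280) = 0.222540.

0.2225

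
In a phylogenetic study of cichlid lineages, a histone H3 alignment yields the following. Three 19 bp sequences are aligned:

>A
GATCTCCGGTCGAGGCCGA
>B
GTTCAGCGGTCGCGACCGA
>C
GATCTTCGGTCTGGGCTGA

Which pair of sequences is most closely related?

A–B: 5/19 differ, p = 0.263, d = 0.324.
A–C: 4/19 differ, p = 0.211, d = 0.247.
B–C: 7/19 differ, p = 0.368, d = 0.507.
The smallest distance is between A and C.

A and C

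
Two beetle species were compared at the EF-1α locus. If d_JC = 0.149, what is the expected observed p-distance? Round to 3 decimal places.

p = (3/4)(1 − e^(−4d/3)) = 0.75 × (1 − e^(-0.198667)) = 0.75 × (1 − 0.819823) = 0.135133.

0.135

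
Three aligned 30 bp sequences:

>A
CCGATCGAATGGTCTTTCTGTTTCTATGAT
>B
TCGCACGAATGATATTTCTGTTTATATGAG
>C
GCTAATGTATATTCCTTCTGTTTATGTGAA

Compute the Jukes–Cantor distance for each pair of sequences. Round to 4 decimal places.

d(A,B) = 0.2795, d(A,C) = 0.5034, d(B,C) = 0.5034

A–B: 7/30 sites differ → p ≈ 0.233333, d = −0.75 ln(1 − 0.311111) = 0.279506 ≈ 0.2795.
A–C: 11/30 sites differ → p ≈ 0.366667, d = −0.75 ln(1 − 0.488889) = 0.503376 ≈ 0.5034.
B–C: 11/30 sites differ → p ≈ 0.366667, d = −0.75 ln(1 − 0.488889) = 0.503376 ≈ 0.5034.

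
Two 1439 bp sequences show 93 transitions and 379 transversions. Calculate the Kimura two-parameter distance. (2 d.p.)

P = 93/1439 ≈ 0.064628 and Q = 379/1439 ≈ 0.263377.
Under the Kimura two-parameter model, d = −½ ln(1 − 2P − Q) − ¼ ln(1 − 2Q).
1 − 2P − Q = 0.607367, giving −½ ln(0.607367) = 0.249311.
1 − 2Q = 0.473246, giving −¼ ln(0.473246) = 0.187035.
d = 0.249311 + 0.187035 = 0.436346.

0.44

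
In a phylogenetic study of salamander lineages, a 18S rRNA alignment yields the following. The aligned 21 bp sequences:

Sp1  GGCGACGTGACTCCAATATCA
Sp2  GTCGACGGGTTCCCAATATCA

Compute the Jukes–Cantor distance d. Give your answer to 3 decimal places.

The sequences differ at 5 of 21 sites (2, 8, 10, 11, 12), so p = 5/21 ≈ 0.238095.
d = −(3/4) ln(1 − 4p/3) = −0.75 ln(1 − 0.31746) = −0.75 ln(0.68254)
  = −0.75 × (-0.381934) = 0.286451 substitutions/site.

0.286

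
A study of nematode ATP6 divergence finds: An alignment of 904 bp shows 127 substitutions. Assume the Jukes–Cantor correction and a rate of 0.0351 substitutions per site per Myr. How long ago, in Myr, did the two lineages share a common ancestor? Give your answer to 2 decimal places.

p = 127/904 ≈ 0.140487.
d = −(3/4) ln(1 − 4p/3) = −0.75 ln(1 − 0.187316) = −0.75 ln(0.812684)
  = −0.75 × (-0.207413) = 0.155560 substitutions/site.
Under a molecular clock d = 2μt, so t = d/(2μ) = 0.155560 / (2 × 0.0351) = 2.22 Myr.

2.22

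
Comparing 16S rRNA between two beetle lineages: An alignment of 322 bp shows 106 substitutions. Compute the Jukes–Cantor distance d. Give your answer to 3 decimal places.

0.433

p = 106/322 ≈ 0.329193.
d = −(3/4) ln(1 − 4p/3) = −0.75 ln(1 − 0.438924) = −0.75 ln(0.561076)
  = −0.75 × (-0.577899) = 0.433424 substitutions/site.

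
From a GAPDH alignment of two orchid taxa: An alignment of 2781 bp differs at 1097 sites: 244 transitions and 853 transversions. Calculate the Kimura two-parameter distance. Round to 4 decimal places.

0.5667

P = 244/2781 ≈ 0.087738 and Q = 853/2781 ≈ 0.306724.
Under the Kimura two-parameter model, d = −½ ln(1 − 2P − Q) − ¼ ln(1 − 2Q).
1 − 2P − Q = 0.5178, giving −½ ln(0.5178) = 0.329083.
1 − 2Q = 0.386552, giving −¼ ln(0.386552) = 0.237622.
d = 0.329083 + 0.237622 = 0.566705.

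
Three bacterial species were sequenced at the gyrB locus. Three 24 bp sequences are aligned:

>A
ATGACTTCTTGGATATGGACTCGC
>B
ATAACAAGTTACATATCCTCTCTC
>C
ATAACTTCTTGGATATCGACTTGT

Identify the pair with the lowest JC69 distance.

A–B: 10/24 differ, p = 0.417, d = 0.608.
A–C: 4/24 differ, p = 0.167, d = 0.188.
B–C: 10/24 differ, p = 0.417, d = 0.608.
The smallest distance is between A and C.

A and C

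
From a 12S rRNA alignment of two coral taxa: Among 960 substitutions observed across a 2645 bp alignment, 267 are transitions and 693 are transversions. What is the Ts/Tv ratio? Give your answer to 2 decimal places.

0.39

R = 267/693 = 0.385281… ≈ 0.39 (to 2 d.p.).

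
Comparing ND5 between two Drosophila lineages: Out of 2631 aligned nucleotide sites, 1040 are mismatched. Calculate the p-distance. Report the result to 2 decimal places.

0.40

p = 1040/2631 = 0.395286… ≈ 0.40 (to 2 d.p.).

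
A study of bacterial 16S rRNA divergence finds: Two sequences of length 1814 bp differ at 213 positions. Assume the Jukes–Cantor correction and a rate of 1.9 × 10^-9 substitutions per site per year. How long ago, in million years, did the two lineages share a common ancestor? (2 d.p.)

p = 213/1814 ≈ 0.11742.
d = −(3/4) ln(1 − 4p/3) = −0.75 ln(1 − 0.15656) = −0.75 ln(0.84344)
  = −0.75 × (-0.170267) = 0.127700 substitutions/site.
Under a molecular clock d = 2μt, so t = d/(2μ) = 0.127700 / (2 × 1.9 × 10^-9) = 33.61 million years.

33.61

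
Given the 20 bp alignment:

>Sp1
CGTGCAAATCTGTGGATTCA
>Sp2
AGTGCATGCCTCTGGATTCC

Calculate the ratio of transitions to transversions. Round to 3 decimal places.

Transitions are A↔G and C↔T; transversions are all other mismatches.
Transitions: 2. Transversions: 4.
R = 2/4 = 0.500.

0.500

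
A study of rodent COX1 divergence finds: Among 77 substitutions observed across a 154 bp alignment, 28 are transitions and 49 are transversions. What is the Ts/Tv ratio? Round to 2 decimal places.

R = 28/49 = 0.571428… ≈ 0.57 (to 2 d.p.).

0.57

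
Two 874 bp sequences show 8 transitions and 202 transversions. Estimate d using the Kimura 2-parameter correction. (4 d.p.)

0.2985

P = 8/874 ≈ 0.009153 and Q = 202/874 ≈ 0.231121.
Under the Kimura two-parameter model, d = −½ ln(1 − 2P − Q) − ¼ ln(1 − 2Q).
1 − 2P − Q = 0.750573, giving −½ ln(0.750573) = 0.143459.
1 − 2Q = 0.537758, giving −¼ ln(0.537758) = 0.155087.
d = 0.143459 + 0.155087 = 0.298546.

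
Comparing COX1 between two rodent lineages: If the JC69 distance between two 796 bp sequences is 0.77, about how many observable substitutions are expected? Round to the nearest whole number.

383

Invert JC69: p = (3/4)(1 − e^(−4d/3)) = 0.75 × (1 − e^(-1.026667)) = 0.75 × (1 − 0.358199) = 0.481351.
Expected differing sites = pL ≈ 0.481351 × 796 = 383.155396 ≈ 383.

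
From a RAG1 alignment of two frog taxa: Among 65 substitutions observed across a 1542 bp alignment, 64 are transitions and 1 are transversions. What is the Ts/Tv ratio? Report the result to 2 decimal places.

64.00

R = 64/1 = 64.00.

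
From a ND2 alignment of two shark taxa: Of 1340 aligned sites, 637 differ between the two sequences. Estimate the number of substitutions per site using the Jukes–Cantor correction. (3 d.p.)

p = 637/1340 ≈ 0.475373.
d = −(3/4) ln(1 − 4p/3) = −0.75 ln(1 − 0.633831) = −0.75 ln(0.366169)
  = −0.75 × (-1.004660) = 0.753495 substitutions/site.

0.753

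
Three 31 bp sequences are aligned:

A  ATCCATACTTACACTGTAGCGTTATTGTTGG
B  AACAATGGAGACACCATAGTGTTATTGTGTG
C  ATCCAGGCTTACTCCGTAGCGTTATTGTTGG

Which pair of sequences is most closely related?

A–B: 11/31 differ, p = 0.355, d = 0.481.
A–C: 4/31 differ, p = 0.129, d = 0.142.
B–C: 11/31 differ, p = 0.355, d = 0.481.
The smallest distance is between A and C.

A and C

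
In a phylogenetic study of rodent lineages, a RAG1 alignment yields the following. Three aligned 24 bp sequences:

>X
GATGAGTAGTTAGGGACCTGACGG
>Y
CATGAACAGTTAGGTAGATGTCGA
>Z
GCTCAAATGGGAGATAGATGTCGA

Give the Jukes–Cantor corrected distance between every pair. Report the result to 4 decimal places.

X–Y: 8/24 sites differ → p ≈ 0.333333, d = −0.75 ln(1 − 0.444444) = 0.440839 ≈ 0.4408.
X–Z: 13/24 sites differ → p ≈ 0.541667, d = −0.75 ln(1 − 0.722223) = 0.960702 ≈ 0.9607.
Y–Z: 8/24 sites differ → p ≈ 0.333333, d = −0.75 ln(1 − 0.444444) = 0.440839 ≈ 0.4408.

d(X,Y) = 0.4408, d(X,Z) = 0.9607, d(Y,Z) = 0.4408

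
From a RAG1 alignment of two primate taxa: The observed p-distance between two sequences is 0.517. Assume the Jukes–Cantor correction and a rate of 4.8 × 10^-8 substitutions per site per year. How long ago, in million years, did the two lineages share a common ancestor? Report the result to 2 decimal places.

9.13

d = −(3/4) ln(1 − 4p/3) = −0.75 ln(1 − 0.689333) = −0.75 ln(0.310667)
  = −0.75 × (-1.169034) = 0.876776 substitutions/site.
Under a molecular clock d = 2μt, so t = d/(2μ) = 0.876776 / (2 × 4.8 × 10^-8) = 9.13 million years.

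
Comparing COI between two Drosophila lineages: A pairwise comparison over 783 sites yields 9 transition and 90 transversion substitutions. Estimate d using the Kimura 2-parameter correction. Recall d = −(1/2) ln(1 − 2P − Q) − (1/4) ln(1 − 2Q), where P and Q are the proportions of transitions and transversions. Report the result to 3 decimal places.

P = 9/783 ≈ 0.011494 and Q = 90/783 ≈ 0.114943.
Under the Kimura two-parameter model, d = −½ ln(1 − 2P − Q) − ¼ ln(1 − 2Q).
1 − 2P − Q = 0.862069, giving −½ ln(0.862069) = 0.074210.
1 − 2Q = 0.770114, giving −¼ ln(0.770114) = 0.065304.
d = 0.074210 + 0.065304 = 0.139514.

0.140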